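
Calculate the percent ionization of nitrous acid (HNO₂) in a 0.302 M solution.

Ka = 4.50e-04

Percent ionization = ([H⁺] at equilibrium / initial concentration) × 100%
Percent ionization = 3.79%

Let x = [H⁺]. Ka = x²/(C - x) ⇒ x² + (4.50e-04)x - (4.50e-04)(0.302) = 0. x = 1.1435e-02. Percent = (1.1435e-02/0.302) × 100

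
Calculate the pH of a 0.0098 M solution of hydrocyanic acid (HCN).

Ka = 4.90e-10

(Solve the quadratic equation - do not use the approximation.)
pH = 5.66

x² + Ka×x - Ka×C = 0. Using quadratic formula: [H⁺] = 2.1911e-06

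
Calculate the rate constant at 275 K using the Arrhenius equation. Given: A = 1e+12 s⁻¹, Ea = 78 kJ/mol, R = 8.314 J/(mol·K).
1.53e-03 s⁻¹

k = A·exp(-Ea/(R·T)) = 1e+12·exp(-78000/(8.314·275)) = 1e+12·exp(-34.1155) = 1e+12·1.5269e-15 = 1.53e-03 s⁻¹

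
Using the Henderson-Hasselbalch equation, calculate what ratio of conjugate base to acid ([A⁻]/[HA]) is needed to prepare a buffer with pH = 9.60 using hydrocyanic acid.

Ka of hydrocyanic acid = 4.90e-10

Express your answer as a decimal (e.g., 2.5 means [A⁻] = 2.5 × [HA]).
[A⁻]/[HA] = 1.951

pKa = −log(4.90e-10) = 9.3098. pH = pKa + log([A⁻]/[HA]). 9.60 = 9.3098 + log(ratio). log(ratio) = 9.60 − 9.3098 = 0.2902. ratio = 10^(0.2902) = 1.951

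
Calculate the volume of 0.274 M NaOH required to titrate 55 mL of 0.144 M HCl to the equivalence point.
V_{base} = 28.9 mL

At equivalence: moles acid = moles base.
moles HCl = 0.144 M × 0.055 L = 0.00792 mol
V_NaOH = 0.00792 mol ÷ 0.274 M = 0.02891 L = 28.9 mL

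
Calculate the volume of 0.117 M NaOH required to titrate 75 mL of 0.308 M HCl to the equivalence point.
V_{base} = 197.4 mL

At equivalence: moles acid = moles base.
moles HCl = 0.308 M × 0.075 L = 0.0231 mol
V_NaOH = 0.0231 mol ÷ 0.117 M = 0.1974 L = 197.4 mL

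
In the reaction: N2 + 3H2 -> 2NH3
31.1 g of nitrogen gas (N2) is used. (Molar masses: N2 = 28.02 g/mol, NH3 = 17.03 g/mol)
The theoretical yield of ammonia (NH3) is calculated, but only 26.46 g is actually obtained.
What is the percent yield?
Moles of N2 = 31.1 g ÷ 28.02 g/mol = 1.10992 mol
Mole ratio: 2 mol NH3 / 1 mol N2
Moles of NH3 = 1.10992 × (2/1) = 2.21984 mol
Theoretical yield = 2.21984 mol × 17.03 g/mol = 37.804 g
Actual yield = 26.46 g
Percent yield = (26.46 / 37.804) × 100% = 70.0%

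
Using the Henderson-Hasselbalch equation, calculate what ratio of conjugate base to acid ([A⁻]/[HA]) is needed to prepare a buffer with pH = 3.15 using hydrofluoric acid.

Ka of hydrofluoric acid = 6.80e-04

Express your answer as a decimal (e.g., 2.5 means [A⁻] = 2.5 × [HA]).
[A⁻]/[HA] = 0.961

pKa = −log(6.80e-04) = 3.1675. pH = pKa + log([A⁻]/[HA]). 3.15 = 3.1675 + log(ratio). log(ratio) = 3.15 − 3.1675 = -0.0175. ratio = 10^(-0.0175) = 0.961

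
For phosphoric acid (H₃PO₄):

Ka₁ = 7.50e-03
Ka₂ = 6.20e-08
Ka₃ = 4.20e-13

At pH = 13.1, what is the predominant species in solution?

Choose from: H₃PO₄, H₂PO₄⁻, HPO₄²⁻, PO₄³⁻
PO₄³⁻

pKa1 = 2.12, pKa2 = 7.21, pKa3 = 12.38. Each pKa is the crossover between adjacent species; pH = 13.1 lies in the region where PO₄³⁻ predominates.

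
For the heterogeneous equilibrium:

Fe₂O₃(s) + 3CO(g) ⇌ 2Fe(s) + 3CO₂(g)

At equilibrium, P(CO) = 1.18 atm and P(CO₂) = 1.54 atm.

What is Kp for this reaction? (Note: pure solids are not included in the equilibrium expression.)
K_p = 2.223

Solids (Fe₂O₃, Fe) are excluded.
Kp = P(CO₂)³/P(CO)³ = (1.54)³/(1.18)³ = 3.652/1.643 = 2.223.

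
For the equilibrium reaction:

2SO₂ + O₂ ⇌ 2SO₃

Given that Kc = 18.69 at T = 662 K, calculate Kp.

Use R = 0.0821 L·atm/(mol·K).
K_p = 0.3439

Δn = (moles gaseous products) − (moles gaseous reactants) = -1
T = 662 K; RT = 0.0821 × 662 = 54.3502
Kp = Kc·(RT)^Δn = 18.69 × (54.3502)^-1 = 18.69 × 0.0183992 = 0.3439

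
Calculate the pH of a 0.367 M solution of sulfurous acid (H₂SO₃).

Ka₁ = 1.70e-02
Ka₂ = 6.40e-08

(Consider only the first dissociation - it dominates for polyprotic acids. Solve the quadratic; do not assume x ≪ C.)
pH = 1.15

x² + Ka₁·x − Ka₁·C = 0 with Ka₁ = 1.70e-02, C = 0.367.
x = (−Ka₁ + √(Ka₁² + 4·Ka₁·C))/2 = 7.0943e-02 M, so pH = 1.15.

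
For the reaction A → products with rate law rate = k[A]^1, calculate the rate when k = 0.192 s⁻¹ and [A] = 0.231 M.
0.04435 M/s

rate = k·[A]^1 = 0.192·(0.231)^1 = 0.192·0.231 = 0.04435 M/s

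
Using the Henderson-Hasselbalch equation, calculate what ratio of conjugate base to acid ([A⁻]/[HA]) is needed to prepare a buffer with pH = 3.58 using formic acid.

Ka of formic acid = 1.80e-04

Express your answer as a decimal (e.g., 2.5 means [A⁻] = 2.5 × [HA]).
[A⁻]/[HA] = 0.684

pKa = −log(1.80e-04) = 3.7447. pH = pKa + log([A⁻]/[HA]). 3.58 = 3.7447 + log(ratio). log(ratio) = 3.58 − 3.7447 = -0.1647. ratio = 10^(-0.1647) = 0.684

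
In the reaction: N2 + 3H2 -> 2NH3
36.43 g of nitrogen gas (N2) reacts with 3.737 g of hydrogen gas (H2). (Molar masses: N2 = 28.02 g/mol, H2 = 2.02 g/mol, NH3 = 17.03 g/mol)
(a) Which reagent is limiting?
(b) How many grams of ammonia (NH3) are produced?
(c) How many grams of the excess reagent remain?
(a) H2, (b) 21 g, (c) 19.15 g

Moles of N2 = 36.43 g ÷ 28.02 g/mol = 1.30014 mol
Moles of H2 = 3.737 g ÷ 2.02 g/mol = 1.85 mol
Moles ÷ coefficient: N2: 1.30014/1 = 1.3, H2: 1.85/3 = 0.6167
(a) H2 has the smaller value, so H2 is the limiting reagent.
(b) Moles of NH3 = 1.85 mol H2 × (2/3) = 1.23333 mol; mass = 1.23333 mol × 17.03 g/mol = 21 g
(c) N2 consumed = 1.85 × (1/3) = 0.616667 mol; remaining = 1.30014 − 0.616667 = 0.683476 mol; mass = 0.683476 mol × 28.02 g/mol = 19.15 g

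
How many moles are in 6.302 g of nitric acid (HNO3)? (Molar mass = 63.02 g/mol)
Moles = 6.302 g ÷ 63.02 g/mol = 0.1 mol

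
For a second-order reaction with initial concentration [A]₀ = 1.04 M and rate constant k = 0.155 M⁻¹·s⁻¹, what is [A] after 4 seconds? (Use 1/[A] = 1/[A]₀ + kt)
0.6323 M

1/[A] = 1/[A]₀ + k·t = 1/1.04 + (0.155)·(4) = 0.9615 + 0.6200 = 1.5815
[A] = 1/1.5815 = 0.6323 M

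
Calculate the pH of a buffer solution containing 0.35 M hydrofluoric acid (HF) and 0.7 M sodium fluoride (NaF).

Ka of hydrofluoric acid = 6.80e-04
pH = 3.47

pKa = -log(6.80e-04) = 3.17. pH = pKa + log([A⁻]/[HA]) = 3.17 + log(0.7/0.35)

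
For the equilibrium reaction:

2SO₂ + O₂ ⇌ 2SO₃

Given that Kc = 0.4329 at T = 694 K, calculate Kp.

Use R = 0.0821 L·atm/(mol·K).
K_p = 0.0076

Δn = (moles gaseous products) − (moles gaseous reactants) = -1
T = 694 K; RT = 0.0821 × 694 = 56.9774
Kp = Kc·(RT)^Δn = 0.4329 × (56.9774)^-1 = 0.4329 × 0.0175508 = 0.0076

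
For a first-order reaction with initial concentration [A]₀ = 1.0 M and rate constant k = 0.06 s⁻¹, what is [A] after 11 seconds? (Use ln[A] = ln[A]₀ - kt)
0.5169 M

ln[A] = ln[A]₀ - k·t = ln(1.0) - (0.06)·(11) = 0.0000 - 0.6600 = -0.6600
[A] = e^(-0.6600) = 0.5169 M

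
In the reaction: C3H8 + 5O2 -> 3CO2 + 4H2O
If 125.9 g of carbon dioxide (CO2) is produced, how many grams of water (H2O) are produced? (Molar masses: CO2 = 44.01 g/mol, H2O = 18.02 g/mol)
Moles of CO2 = 125.9 g ÷ 44.01 g/mol = 2.86071 mol
Mole ratio: 4 mol H2O / 3 mol CO2
Moles of H2O = 2.86071 × (4/3) = 3.81428 mol
Mass of H2O = 3.81428 mol × 18.02 g/mol = 68.73 g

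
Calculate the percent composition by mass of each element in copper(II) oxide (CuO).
Cu: 79.89%, O: 20.11%

Molar mass of CuO = 79.55 g/mol
% Cu = (1 × 63.55) / 79.55 × 100% = 63.55 / 79.55 × 100% = 79.89%
% O = (1 × 16.0) / 79.55 × 100% = 16 / 79.55 × 100% = 20.11%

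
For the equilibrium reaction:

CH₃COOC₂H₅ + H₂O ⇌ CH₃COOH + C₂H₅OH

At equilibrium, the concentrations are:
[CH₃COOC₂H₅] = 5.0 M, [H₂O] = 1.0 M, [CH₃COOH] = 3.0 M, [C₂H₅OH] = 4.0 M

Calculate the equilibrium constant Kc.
K_c = 2.4000

Kc = ([CH₃COOH] × [C₂H₅OH]) / ([CH₃COOC₂H₅] × [H₂O])
   = ((3.0)·(4.0)) / ((5.0)·(1.0))
   = 12 / 5 = 2.4000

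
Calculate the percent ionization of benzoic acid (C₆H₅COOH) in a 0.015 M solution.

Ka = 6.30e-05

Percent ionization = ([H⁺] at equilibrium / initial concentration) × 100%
Percent ionization = 6.27%

Let x = [H⁺]. Ka = x²/(C - x) ⇒ x² + (6.30e-05)x - (6.30e-05)(0.015) = 0. x = 9.4112e-04. Percent = (9.4112e-04/0.015) × 100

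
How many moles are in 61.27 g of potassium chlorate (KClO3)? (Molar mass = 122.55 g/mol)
Moles = 61.27 g ÷ 122.55 g/mol = 0.5 mol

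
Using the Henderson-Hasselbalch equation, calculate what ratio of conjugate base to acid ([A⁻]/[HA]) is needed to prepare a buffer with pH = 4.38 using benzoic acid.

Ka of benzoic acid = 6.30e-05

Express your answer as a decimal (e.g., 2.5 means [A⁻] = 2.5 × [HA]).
[A⁻]/[HA] = 1.511

pKa = −log(6.30e-05) = 4.2007. pH = pKa + log([A⁻]/[HA]). 4.38 = 4.2007 + log(ratio). log(ratio) = 4.38 − 4.2007 = 0.1793. ratio = 10^(0.1793) = 1.511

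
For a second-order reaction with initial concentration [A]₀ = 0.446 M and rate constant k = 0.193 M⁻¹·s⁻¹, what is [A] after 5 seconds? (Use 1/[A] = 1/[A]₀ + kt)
0.3118 M

1/[A] = 1/[A]₀ + k·t = 1/0.446 + (0.193)·(5) = 2.2422 + 0.9650 = 3.2072
[A] = 1/3.2072 = 0.3118 M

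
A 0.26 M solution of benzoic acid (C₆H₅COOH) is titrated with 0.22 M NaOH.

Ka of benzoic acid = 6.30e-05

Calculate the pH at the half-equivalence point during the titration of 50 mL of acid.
pH = pKa = 4.20

At the half-equivalence point, [HA] = [A⁻], so by Henderson–Hasselbalch pH = pKa + log(1) = pKa.
pKa = −log(6.30e-05) = 4.20.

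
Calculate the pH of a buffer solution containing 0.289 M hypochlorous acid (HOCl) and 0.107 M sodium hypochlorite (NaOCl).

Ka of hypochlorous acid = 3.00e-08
pH = 7.09

pKa = -log(3.00e-08) = 7.52. pH = pKa + log([A⁻]/[HA]) = 7.52 + log(0.107/0.289)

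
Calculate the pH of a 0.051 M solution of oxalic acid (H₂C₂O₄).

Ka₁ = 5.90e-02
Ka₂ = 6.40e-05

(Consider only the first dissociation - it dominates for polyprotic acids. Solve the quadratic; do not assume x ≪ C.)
pH = 1.48

x² + Ka₁·x − Ka₁·C = 0 with Ka₁ = 5.90e-02, C = 0.051.
x = (−Ka₁ + √(Ka₁² + 4·Ka₁·C))/2 = 3.2784e-02 M, so pH = 1.48.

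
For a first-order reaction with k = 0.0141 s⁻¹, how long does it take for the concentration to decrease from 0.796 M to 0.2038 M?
96.63 s

From ln[A] = ln[A]₀ - k·t: t = ln([A]₀/[A])/k = ln(0.796/0.2038)/0.0141 = ln(3.9058)/0.0141 = 1.3625/0.0141 = 96.63 s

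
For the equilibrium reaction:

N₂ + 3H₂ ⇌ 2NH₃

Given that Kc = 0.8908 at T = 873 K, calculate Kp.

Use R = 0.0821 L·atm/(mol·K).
K_p = 1.73e-04

Δn = (moles gaseous products) − (moles gaseous reactants) = -2
T = 873 K; RT = 0.0821 × 873 = 71.6733
Kp = Kc·(RT)^Δn = 0.8908 × (71.6733)^-2 = 0.8908 × 0.000194664 = 1.73e-04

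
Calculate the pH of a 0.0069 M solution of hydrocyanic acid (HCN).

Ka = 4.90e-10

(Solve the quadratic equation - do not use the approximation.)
pH = 5.74

x² + Ka×x - Ka×C = 0. Using quadratic formula: [H⁺] = 1.8385e-06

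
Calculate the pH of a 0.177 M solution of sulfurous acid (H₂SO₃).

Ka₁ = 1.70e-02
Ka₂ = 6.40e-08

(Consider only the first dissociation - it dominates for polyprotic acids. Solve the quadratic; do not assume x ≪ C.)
pH = 1.33

x² + Ka₁·x − Ka₁·C = 0 with Ka₁ = 1.70e-02, C = 0.177.
x = (−Ka₁ + √(Ka₁² + 4·Ka₁·C))/2 = 4.7009e-02 M, so pH = 1.33.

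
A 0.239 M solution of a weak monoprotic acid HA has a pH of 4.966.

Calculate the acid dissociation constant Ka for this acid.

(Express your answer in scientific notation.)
K_a = 4.89e-10

[H⁺] = 10^(−pH) = 10^(−4.966) = 1.081e-05 M. For HA ⇌ H⁺ + A⁻, Ka = x²/(C − x) = (1.081e-05)²/(0.239 − 1.081e-05) = 4.89e-10.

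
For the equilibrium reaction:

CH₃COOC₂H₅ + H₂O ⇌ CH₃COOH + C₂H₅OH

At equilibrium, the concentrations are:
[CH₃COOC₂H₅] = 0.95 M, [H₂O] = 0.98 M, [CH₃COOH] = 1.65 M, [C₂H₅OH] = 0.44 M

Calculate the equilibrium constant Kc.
K_c = 0.7798

Kc = ([CH₃COOH] × [C₂H₅OH]) / ([CH₃COOC₂H₅] × [H₂O])
   = ((1.65)·(0.44)) / ((0.95)·(0.98))
   = 0.726 / 0.931 = 0.7798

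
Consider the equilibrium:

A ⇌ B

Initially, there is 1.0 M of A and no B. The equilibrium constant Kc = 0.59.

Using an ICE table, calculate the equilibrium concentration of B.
[B] = 0.371 M

ICE: [A] = 1.0 − x, [B] = x.
Kc = x/(1.0 − x) = 0.59 ⇒ x = 0.59·1.0/(1 + 0.59) = 0.59/1.59 = 0.3711.
[B] = x = 0.371 M.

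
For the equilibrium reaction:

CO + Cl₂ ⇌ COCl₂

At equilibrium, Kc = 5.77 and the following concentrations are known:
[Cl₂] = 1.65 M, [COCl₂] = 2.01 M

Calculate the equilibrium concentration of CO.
[CO] = 0.2111 M

Kc = ([COCl₂]) / ([CO] × [Cl₂]) = 5.77
[CO]^1 = (product terms)/(Kc · other reactant terms) = 2.01 / (5.77 · 1.65) = 0.21112
[CO] = 0.2111 M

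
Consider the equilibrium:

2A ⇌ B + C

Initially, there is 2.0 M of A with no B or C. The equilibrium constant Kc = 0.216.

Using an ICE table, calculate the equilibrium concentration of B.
[B] = 0.482 M

ICE: [A] = 2.0 − 2x, [B] = [C] = x.
Kc = x²/(2.0 − 2x)² = 0.216 ⇒ √Kc = x/(2.0 − 2x).
x = √0.216·2.0/(1 + 2√0.216) = 0.46476·2.0/1.9295 = 0.48174.
[B] = x = 0.482 M.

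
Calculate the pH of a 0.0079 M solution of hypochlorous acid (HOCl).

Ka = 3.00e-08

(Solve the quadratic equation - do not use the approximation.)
pH = 4.81

x² + Ka×x - Ka×C = 0. Using quadratic formula: [H⁺] = 1.5380e-05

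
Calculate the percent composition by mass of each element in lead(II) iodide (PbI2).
Pb: 44.95%, I: 55.05%

Molar mass of PbI2 = 461.0 g/mol
% Pb = (1 × 207.2) / 461.0 × 100% = 207.2 / 461.0 × 100% = 44.95%
% I = (2 × 126.9) / 461.0 × 100% = 253.8 / 461.0 × 100% = 55.05%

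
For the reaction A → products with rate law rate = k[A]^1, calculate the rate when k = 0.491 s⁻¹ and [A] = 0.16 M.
0.07856 M/s

rate = k·[A]^1 = 0.491·(0.16)^1 = 0.491·0.16 = 0.07856 M/s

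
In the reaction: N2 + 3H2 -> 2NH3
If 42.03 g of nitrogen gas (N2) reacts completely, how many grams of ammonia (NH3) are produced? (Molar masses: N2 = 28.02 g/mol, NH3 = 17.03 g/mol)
Moles of N2 = 42.03 g ÷ 28.02 g/mol = 1.5 mol
Mole ratio: 2 mol NH3 / 1 mol N2
Moles of NH3 = 1.5 × (2/1) = 3 mol
Mass of NH3 = 3 mol × 17.03 g/mol = 51.09 g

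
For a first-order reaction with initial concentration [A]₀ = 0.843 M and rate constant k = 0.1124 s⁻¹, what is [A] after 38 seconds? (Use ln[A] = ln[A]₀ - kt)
0.0118 M

ln[A] = ln[A]₀ - k·t = ln(0.843) - (0.1124)·(38) = -0.1708 - 4.2712 = -4.4420
[A] = e^(-4.4420) = 0.0118 M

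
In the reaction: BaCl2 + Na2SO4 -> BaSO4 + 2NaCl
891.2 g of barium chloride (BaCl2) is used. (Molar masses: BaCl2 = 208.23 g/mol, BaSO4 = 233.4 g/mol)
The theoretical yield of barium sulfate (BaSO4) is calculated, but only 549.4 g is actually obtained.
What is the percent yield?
Moles of BaCl2 = 891.2 g ÷ 208.23 g/mol = 4.27988 mol
Mole ratio: 1 mol BaSO4 / 1 mol BaCl2
Moles of BaSO4 = 4.27988 × (1/1) = 4.27988 mol
Theoretical yield = 4.27988 mol × 233.4 g/mol = 998.92 g
Actual yield = 549.4 g
Percent yield = (549.4 / 998.92) × 100% = 55.0%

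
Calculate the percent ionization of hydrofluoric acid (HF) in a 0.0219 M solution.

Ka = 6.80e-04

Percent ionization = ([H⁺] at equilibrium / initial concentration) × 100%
Percent ionization = 16.1%

Let x = [H⁺]. Ka = x²/(C - x) ⇒ x² + (6.80e-04)x - (6.80e-04)(0.0219) = 0. x = 3.5340e-03. Percent = (3.5340e-03/0.0219) × 100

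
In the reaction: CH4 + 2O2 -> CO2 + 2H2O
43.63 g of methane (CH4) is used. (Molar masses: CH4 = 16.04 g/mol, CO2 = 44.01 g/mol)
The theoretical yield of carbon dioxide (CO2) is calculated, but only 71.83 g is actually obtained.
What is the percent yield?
Moles of CH4 = 43.63 g ÷ 16.04 g/mol = 2.72007 mol
Mole ratio: 1 mol CO2 / 1 mol CH4
Moles of CO2 = 2.72007 × (1/1) = 2.72007 mol
Theoretical yield = 2.72007 mol × 44.01 g/mol = 119.71 g
Actual yield = 71.83 g
Percent yield = (71.83 / 119.71) × 100% = 60.0%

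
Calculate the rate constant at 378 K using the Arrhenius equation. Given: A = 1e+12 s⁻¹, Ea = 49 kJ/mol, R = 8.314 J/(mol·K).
1.69e+05 s⁻¹

k = A·exp(-Ea/(R·T)) = 1e+12·exp(-49000/(8.314·378)) = 1e+12·exp(-15.5917) = 1e+12·1.6928e-07 = 1.69e+05 s⁻¹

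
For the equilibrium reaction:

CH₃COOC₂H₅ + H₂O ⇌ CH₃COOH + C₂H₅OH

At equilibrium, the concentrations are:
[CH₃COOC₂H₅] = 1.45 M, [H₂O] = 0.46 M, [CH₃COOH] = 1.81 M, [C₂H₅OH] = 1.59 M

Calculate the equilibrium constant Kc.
K_c = 4.3147

Kc = ([CH₃COOH] × [C₂H₅OH]) / ([CH₃COOC₂H₅] × [H₂O])
   = ((1.81)·(1.59)) / ((1.45)·(0.46))
   = 2.8779 / 0.667 = 4.3147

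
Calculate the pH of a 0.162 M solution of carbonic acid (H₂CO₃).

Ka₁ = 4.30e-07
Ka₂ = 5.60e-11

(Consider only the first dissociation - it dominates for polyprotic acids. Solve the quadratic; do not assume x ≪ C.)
pH = 3.58

x² + Ka₁·x − Ka₁·C = 0 with Ka₁ = 4.30e-07, C = 0.162.
x = (−Ka₁ + √(Ka₁² + 4·Ka₁·C))/2 = 2.6372e-04 M, so pH = 3.58.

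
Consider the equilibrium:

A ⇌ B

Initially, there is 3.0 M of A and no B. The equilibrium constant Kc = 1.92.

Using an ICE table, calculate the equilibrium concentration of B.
[B] = 1.973 M

ICE: [A] = 3.0 − x, [B] = x.
Kc = x/(3.0 − x) = 1.92 ⇒ x = 1.92·3.0/(1 + 1.92) = 5.76/2.92 = 1.973.
[B] = x = 1.973 M.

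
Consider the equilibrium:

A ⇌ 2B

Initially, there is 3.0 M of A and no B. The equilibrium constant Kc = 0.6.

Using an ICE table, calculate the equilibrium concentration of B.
[B] = 1.200 M

ICE: [A] = 3.0 − x, [B] = 2x.
Kc = (2x)²/(3.0 − x) = 0.6 ⇒ 4x² + 0.6x − 1.8 = 0.
x = (−0.6 + √(0.6² + 4·4·1.8))/(2·4) = (−0.6 + √29.16)/8 = 0.6.
[B] = 2x = 1.200 M.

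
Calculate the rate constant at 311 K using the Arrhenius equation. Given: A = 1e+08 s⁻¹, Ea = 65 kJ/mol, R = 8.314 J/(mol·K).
1.21e-03 s⁻¹

k = A·exp(-Ea/(R·T)) = 1e+08·exp(-65000/(8.314·311)) = 1e+08·exp(-25.1387) = 1e+08·1.2089e-11 = 1.21e-03 s⁻¹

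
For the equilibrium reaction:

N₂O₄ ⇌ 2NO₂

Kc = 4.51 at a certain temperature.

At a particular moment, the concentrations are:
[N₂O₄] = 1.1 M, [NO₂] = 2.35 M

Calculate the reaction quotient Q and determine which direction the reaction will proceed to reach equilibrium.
Q = 5.020, Q > K, reaction proceeds reverse (toward reactants)

Q = ([NO₂]^2) / ([N₂O₄])
  = ((2.35)^2) / ((1.1)) = 5.5225/1.1 = 5.02
Since Q = 5.02 > Kc = 4.51, the reaction proceeds reverse (toward reactants) to reach equilibrium.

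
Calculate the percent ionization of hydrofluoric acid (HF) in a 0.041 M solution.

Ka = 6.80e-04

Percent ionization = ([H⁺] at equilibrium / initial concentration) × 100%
Percent ionization = 12.1%

Let x = [H⁺]. Ka = x²/(C - x) ⇒ x² + (6.80e-04)x - (6.80e-04)(0.041) = 0. x = 4.9511e-03. Percent = (4.9511e-03/0.041) × 100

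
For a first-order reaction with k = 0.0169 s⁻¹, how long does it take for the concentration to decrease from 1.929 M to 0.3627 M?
98.89 s

From ln[A] = ln[A]₀ - k·t: t = ln([A]₀/[A])/k = ln(1.929/0.3627)/0.0169 = ln(5.3184)/0.0169 = 1.6712/0.0169 = 98.89 s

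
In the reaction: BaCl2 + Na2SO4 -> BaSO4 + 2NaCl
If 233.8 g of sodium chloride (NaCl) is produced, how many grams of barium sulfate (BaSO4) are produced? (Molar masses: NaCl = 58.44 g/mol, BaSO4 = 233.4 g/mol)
Moles of NaCl = 233.8 g ÷ 58.44 g/mol = 4.00068 mol
Mole ratio: 1 mol BaSO4 / 2 mol NaCl
Moles of BaSO4 = 4.00068 × (1/2) = 2.00034 mol
Mass of BaSO4 = 2.00034 mol × 233.4 g/mol = 466.9 g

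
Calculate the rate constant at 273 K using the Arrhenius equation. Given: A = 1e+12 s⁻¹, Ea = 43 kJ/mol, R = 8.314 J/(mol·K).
5.92e+03 s⁻¹

k = A·exp(-Ea/(R·T)) = 1e+12·exp(-43000/(8.314·273)) = 1e+12·exp(-18.9451) = 1e+12·5.9193e-09 = 5.92e+03 s⁻¹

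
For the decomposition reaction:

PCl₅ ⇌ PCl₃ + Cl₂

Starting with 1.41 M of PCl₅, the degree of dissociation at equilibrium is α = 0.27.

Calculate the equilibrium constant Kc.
K_c = 0.1408

x = α·[A]₀ = 0.27 × 1.41 = 0.3807 M dissociated.
At eq: [PCl₅] = 1.41 − 0.3807 = 1.029 M; [PCl₃] = [Cl₂] = x = 0.3807 M.
Kc = [PCl₃][Cl₂]/[PCl₅] = (0.3807)²/1.029 = 0.1408.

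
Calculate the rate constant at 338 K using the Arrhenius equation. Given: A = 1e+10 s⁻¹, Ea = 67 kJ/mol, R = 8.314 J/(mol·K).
4.42e-01 s⁻¹

k = A·exp(-Ea/(R·T)) = 1e+10·exp(-67000/(8.314·338)) = 1e+10·exp(-23.8423) = 1e+10·4.4200e-11 = 4.42e-01 s⁻¹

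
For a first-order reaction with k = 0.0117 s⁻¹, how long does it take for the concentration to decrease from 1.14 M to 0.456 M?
78.32 s

From ln[A] = ln[A]₀ - k·t: t = ln([A]₀/[A])/k = ln(1.14/0.456)/0.0117 = ln(2.5000)/0.0117 = 0.9163/0.0117 = 78.32 s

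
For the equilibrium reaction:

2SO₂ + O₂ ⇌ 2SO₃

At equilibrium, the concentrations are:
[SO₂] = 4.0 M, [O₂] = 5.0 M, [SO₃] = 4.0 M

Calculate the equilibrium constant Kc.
K_c = 0.2000

Kc = ([SO₃]^2) / ([SO₂]^2 × [O₂])
   = ((4.0)^2) / ((4.0)^2·(5.0))
   = 16 / 80 = 0.2000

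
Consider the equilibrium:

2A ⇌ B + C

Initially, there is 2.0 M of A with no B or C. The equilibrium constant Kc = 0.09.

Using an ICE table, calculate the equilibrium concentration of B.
[B] = 0.375 M

ICE: [A] = 2.0 − 2x, [B] = [C] = x.
Kc = x²/(2.0 − 2x)² = 0.09 ⇒ √Kc = x/(2.0 − 2x).
x = √0.09·2.0/(1 + 2√0.09) = 0.3·2.0/1.6 = 0.375.
[B] = x = 0.375 M.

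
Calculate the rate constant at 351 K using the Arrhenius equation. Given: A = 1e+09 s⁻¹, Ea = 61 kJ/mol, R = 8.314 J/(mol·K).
8.35e-01 s⁻¹

k = A·exp(-Ea/(R·T)) = 1e+09·exp(-61000/(8.314·351)) = 1e+09·exp(-20.9032) = 1e+09·8.3533e-10 = 8.35e-01 s⁻¹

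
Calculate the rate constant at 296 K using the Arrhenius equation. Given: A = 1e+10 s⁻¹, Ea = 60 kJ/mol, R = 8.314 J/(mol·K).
2.58e-01 s⁻¹

k = A·exp(-Ea/(R·T)) = 1e+10·exp(-60000/(8.314·296)) = 1e+10·exp(-24.3809) = 1e+10·2.5794e-11 = 2.58e-01 s⁻¹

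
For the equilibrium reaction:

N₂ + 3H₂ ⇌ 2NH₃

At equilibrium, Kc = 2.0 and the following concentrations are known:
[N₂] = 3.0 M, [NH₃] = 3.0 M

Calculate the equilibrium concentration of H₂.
[H₂] = 1.1447 M

Kc = ([NH₃]^2) / ([N₂] × [H₂]^3) = 2.0
[H₂]^3 = (product terms)/(Kc · other reactant terms) = 9 / (2.0 · 3) = 1.5
[H₂] = (1.5)^(1/3) = 1.1447 M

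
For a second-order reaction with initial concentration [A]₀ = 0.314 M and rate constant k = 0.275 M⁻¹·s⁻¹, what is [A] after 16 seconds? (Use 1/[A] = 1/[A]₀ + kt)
0.1318 M

1/[A] = 1/[A]₀ + k·t = 1/0.314 + (0.275)·(16) = 3.1847 + 4.4000 = 7.5847
[A] = 1/7.5847 = 0.1318 M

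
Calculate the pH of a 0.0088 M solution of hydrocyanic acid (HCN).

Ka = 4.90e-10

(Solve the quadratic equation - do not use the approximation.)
pH = 5.68

x² + Ka×x - Ka×C = 0. Using quadratic formula: [H⁺] = 2.0763e-06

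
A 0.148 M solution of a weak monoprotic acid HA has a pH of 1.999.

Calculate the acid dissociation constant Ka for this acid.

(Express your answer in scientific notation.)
K_a = 7.28e-04

[H⁺] = 10^(−pH) = 10^(−1.999) = 1.002e-02 M. For HA ⇌ H⁺ + A⁻, Ka = x²/(C − x) = (1.002e-02)²/(0.148 − 1.002e-02) = 7.28e-04.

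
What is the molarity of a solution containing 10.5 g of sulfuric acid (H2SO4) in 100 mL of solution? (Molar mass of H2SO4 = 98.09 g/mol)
Moles of H2SO4 = 10.5 g ÷ 98.09 g/mol = 0.107045 mol
Volume = 100 mL = 0.1 L
Molarity = 0.107045 mol ÷ 0.1 L = 1.07 M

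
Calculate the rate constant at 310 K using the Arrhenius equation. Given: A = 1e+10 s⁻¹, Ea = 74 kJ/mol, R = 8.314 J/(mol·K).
3.39e-03 s⁻¹

k = A·exp(-Ea/(R·T)) = 1e+10·exp(-74000/(8.314·310)) = 1e+10·exp(-28.7118) = 1e+10·3.3934e-13 = 3.39e-03 s⁻¹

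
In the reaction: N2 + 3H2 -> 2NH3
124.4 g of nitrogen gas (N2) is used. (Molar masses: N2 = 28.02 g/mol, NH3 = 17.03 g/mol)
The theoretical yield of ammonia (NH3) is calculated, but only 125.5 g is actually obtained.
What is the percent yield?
Moles of N2 = 124.4 g ÷ 28.02 g/mol = 4.43969 mol
Mole ratio: 2 mol NH3 / 1 mol N2
Moles of NH3 = 4.43969 × (2/1) = 8.87937 mol
Theoretical yield = 8.87937 mol × 17.03 g/mol = 151.22 g
Actual yield = 125.5 g
Percent yield = (125.5 / 151.22) × 100% = 83.0%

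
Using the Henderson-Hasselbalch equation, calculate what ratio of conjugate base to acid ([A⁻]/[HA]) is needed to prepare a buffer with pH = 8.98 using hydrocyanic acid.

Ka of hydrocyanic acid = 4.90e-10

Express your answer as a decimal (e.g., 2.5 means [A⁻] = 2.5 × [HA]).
[A⁻]/[HA] = 0.468

pKa = −log(4.90e-10) = 9.3098. pH = pKa + log([A⁻]/[HA]). 8.98 = 9.3098 + log(ratio). log(ratio) = 8.98 − 9.3098 = -0.3298. ratio = 10^(-0.3298) = 0.468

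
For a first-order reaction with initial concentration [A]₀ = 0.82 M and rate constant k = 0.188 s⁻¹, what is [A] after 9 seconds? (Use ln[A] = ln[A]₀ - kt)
0.1510 M

ln[A] = ln[A]₀ - k·t = ln(0.82) - (0.188)·(9) = -0.1985 - 1.6920 = -1.8905
[A] = e^(-1.8905) = 0.1510 M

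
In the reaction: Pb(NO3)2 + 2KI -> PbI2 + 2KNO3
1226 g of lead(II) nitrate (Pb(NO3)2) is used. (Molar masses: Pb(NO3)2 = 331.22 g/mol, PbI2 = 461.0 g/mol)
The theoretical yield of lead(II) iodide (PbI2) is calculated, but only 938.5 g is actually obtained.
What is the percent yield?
Moles of Pb(NO3)2 = 1226 g ÷ 331.22 g/mol = 3.70147 mol
Mole ratio: 1 mol PbI2 / 1 mol Pb(NO3)2
Moles of PbI2 = 3.70147 × (1/1) = 3.70147 mol
Theoretical yield = 3.70147 mol × 461.0 g/mol = 1706.4 g
Actual yield = 938.5 g
Percent yield = (938.5 / 1706.4) × 100% = 55.0%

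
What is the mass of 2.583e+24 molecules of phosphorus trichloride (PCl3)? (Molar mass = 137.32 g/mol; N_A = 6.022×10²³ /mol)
Moles = 2.583e+24 ÷ 6.022×10²³ = 4.28927 mol
Mass = 4.28927 mol × 137.32 g/mol = 589 g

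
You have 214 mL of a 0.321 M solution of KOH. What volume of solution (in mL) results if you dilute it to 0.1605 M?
Using M₁V₁ = M₂V₂:
0.321 × 214 = 0.1605 × V₂
V₂ = (0.321 × 214) / 0.1605 = 428 mL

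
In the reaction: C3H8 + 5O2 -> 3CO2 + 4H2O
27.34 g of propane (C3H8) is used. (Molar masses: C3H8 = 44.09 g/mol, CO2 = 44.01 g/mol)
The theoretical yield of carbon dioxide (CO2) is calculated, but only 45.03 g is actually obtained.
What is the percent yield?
Moles of C3H8 = 27.34 g ÷ 44.09 g/mol = 0.620095 mol
Mole ratio: 3 mol CO2 / 1 mol C3H8
Moles of CO2 = 0.620095 × (3/1) = 1.86029 mol
Theoretical yield = 1.86029 mol × 44.01 g/mol = 81.871 g
Actual yield = 45.03 g
Percent yield = (45.03 / 81.871) × 100% = 55.0%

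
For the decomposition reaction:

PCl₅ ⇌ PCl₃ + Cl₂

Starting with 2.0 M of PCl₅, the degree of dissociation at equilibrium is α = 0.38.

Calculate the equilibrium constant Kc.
K_c = 0.4658

x = α·[A]₀ = 0.38 × 2.0 = 0.76 M dissociated.
At eq: [PCl₅] = 2.0 − 0.76 = 1.24 M; [PCl₃] = [Cl₂] = x = 0.76 M.
Kc = [PCl₃][Cl₂]/[PCl₅] = (0.76)²/1.24 = 0.4658.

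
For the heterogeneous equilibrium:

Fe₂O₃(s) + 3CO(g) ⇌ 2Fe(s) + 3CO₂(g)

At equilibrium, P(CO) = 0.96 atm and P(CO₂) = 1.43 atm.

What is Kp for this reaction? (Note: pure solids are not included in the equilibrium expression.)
K_p = 3.305

Solids (Fe₂O₃, Fe) are excluded.
Kp = P(CO₂)³/P(CO)³ = (1.43)³/(0.96)³ = 2.924/0.8847 = 3.305.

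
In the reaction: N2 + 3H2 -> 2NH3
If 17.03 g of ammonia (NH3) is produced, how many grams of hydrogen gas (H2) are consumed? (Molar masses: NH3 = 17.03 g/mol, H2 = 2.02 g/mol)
Moles of NH3 = 17.03 g ÷ 17.03 g/mol = 1 mol
Mole ratio: 3 mol H2 / 2 mol NH3
Moles of H2 = 1 × (3/2) = 1.5 mol
Mass of H2 = 1.5 mol × 2.02 g/mol = 3.03 g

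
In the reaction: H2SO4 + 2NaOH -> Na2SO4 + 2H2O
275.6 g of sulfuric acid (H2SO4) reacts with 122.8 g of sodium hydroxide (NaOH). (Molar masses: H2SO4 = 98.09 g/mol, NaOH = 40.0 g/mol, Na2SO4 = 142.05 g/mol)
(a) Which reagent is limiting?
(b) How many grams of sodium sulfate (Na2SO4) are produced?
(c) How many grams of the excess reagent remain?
(a) NaOH, (b) 218 g, (c) 125 g

Moles of H2SO4 = 275.6 g ÷ 98.09 g/mol = 2.80966 mol
Moles of NaOH = 122.8 g ÷ 40.0 g/mol = 3.07 mol
Moles ÷ coefficient: H2SO4: 2.80966/1 = 2.81, NaOH: 3.07/2 = 1.535
(a) NaOH has the smaller value, so NaOH is the limiting reagent.
(b) Moles of Na2SO4 = 3.07 mol NaOH × (1/2) = 1.535 mol; mass = 1.535 mol × 142.05 g/mol = 218 g
(c) H2SO4 consumed = 3.07 × (1/2) = 1.535 mol; remaining = 2.80966 − 1.535 = 1.27466 mol; mass = 1.27466 mol × 98.09 g/mol = 125 g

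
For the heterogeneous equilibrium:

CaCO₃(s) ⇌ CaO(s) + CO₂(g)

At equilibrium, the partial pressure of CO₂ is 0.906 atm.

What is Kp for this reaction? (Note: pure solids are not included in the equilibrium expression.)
K_p = 0.906

Solids (CaCO₃, CaO) have activity 1 and are excluded.
Kp = P(CO₂) = 0.906.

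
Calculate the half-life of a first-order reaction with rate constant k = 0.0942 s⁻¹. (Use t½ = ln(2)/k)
7.36 s

t½ = ln(2)/k = 0.6931/0.0942 = 7.36 s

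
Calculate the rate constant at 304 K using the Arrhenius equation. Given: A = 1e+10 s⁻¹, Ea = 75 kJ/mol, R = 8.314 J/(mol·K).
1.30e-03 s⁻¹

k = A·exp(-Ea/(R·T)) = 1e+10·exp(-75000/(8.314·304)) = 1e+10·exp(-29.6741) = 1e+10·1.2963e-13 = 1.30e-03 s⁻¹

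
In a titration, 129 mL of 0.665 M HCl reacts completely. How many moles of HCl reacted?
Moles = Molarity × Volume (L)
Moles = 0.665 M × 0.129 L = 0.08579 mol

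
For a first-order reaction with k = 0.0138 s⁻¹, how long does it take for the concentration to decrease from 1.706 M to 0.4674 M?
93.82 s

From ln[A] = ln[A]₀ - k·t: t = ln([A]₀/[A])/k = ln(1.706/0.4674)/0.0138 = ln(3.6500)/0.0138 = 1.2947/0.0138 = 93.82 s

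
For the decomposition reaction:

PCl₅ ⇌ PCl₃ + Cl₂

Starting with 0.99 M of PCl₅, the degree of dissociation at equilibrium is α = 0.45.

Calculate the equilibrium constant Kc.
K_c = 0.3645

x = α·[A]₀ = 0.45 × 0.99 = 0.4455 M dissociated.
At eq: [PCl₅] = 0.99 − 0.4455 = 0.5445 M; [PCl₃] = [Cl₂] = x = 0.4455 M.
Kc = [PCl₃][Cl₂]/[PCl₅] = (0.4455)²/0.5445 = 0.3645.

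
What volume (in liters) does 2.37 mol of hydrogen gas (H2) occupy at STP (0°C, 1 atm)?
At STP, 1 mol of gas occupies 22.4 L
Volume = 2.37 mol × 22.4 L/mol = 53.09 L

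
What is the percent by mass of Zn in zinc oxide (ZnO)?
Mass of Zn in formula = 65.38 × 1 = 65.38 g/mol
Molar mass = 81.38 g/mol
% Zn = (65.38/81.38) × 100% = 80.34%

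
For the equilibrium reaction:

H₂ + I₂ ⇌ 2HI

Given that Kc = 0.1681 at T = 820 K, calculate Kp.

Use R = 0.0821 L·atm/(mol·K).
K_p = 0.1681

Δn = (moles gaseous products) − (moles gaseous reactants) = 0
T = 820 K; RT = 0.0821 × 820 = 67.322
Kp = Kc·(RT)^Δn = 0.1681 × (67.322)^0 = 0.1681 × 1 = 0.1681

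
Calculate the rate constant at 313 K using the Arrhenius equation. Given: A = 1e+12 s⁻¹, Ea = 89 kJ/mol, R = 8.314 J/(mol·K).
1.40e-03 s⁻¹

k = A·exp(-Ea/(R·T)) = 1e+12·exp(-89000/(8.314·313)) = 1e+12·exp(-34.2008) = 1e+12·1.4022e-15 = 1.40e-03 s⁻¹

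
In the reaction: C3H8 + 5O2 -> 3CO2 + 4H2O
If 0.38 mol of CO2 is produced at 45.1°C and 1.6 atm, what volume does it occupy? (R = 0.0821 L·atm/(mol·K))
T = 45.1°C + 273.15 = 318.25 K
V = nRT/P = (0.38 × 0.0821 × 318.25) / 1.6
V = 6.21 L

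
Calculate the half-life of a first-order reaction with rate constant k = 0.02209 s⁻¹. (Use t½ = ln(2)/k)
31.38 s

t½ = ln(2)/k = 0.6931/0.02209 = 31.38 s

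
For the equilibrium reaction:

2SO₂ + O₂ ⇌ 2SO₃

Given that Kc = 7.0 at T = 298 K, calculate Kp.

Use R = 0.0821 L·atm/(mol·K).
K_p = 0.2861

Δn = (moles gaseous products) − (moles gaseous reactants) = -1
T = 298 K; RT = 0.0821 × 298 = 24.4658
Kp = Kc·(RT)^Δn = 7.0 × (24.4658)^-1 = 7.0 × 0.0408734 = 0.2861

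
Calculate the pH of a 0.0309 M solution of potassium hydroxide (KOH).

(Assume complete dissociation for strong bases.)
pH = 12.49

[OH⁻] = 0.0309 M for strong base. pOH = -log[OH⁻] = 1.51, pH = 14 - pOH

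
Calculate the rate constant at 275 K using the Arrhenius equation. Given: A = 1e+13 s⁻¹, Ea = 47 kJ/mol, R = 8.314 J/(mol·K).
1.18e+04 s⁻¹

k = A·exp(-Ea/(R·T)) = 1e+13·exp(-47000/(8.314·275)) = 1e+13·exp(-20.5568) = 1e+13·1.1811e-09 = 1.18e+04 s⁻¹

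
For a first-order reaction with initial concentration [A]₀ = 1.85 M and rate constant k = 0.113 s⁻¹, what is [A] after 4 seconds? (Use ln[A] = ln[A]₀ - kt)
1.1773 M

ln[A] = ln[A]₀ - k·t = ln(1.85) - (0.113)·(4) = 0.6152 - 0.4520 = 0.1632
[A] = e^(0.1632) = 1.1773 M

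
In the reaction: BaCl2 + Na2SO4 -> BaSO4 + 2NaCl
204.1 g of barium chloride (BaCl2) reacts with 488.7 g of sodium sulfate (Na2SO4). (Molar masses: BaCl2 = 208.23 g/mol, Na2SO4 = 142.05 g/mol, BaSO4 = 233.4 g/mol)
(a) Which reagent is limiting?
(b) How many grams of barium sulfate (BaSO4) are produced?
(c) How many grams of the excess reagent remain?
(a) BaCl2, (b) 228.8 g, (c) 349.5 g

Moles of BaCl2 = 204.1 g ÷ 208.23 g/mol = 0.980166 mol
Moles of Na2SO4 = 488.7 g ÷ 142.05 g/mol = 3.44034 mol
Moles ÷ coefficient: BaCl2: 0.980166/1 = 0.9802, Na2SO4: 3.44034/1 = 3.44
(a) BaCl2 has the smaller value, so BaCl2 is the limiting reagent.
(b) Moles of BaSO4 = 0.980166 mol BaCl2 × (1/1) = 0.980166 mol; mass = 0.980166 mol × 233.4 g/mol = 228.8 g
(c) Na2SO4 consumed = 0.980166 × (1/1) = 0.980166 mol; remaining = 3.44034 − 0.980166 = 2.46017 mol; mass = 2.46017 mol × 142.05 g/mol = 349.5 g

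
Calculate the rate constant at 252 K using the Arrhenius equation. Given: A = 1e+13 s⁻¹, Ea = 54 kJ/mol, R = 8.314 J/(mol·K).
6.40e+01 s⁻¹

k = A·exp(-Ea/(R·T)) = 1e+13·exp(-54000/(8.314·252)) = 1e+13·exp(-25.7741) = 1e+13·6.4041e-12 = 6.40e+01 s⁻¹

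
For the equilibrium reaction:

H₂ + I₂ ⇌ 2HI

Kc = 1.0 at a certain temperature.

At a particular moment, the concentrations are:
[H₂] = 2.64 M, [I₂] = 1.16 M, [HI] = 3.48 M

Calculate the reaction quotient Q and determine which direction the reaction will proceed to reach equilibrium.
Q = 3.955, Q > K, reaction proceeds reverse (toward reactants)

Q = ([HI]^2) / ([H₂] × [I₂])
  = ((3.48)^2) / ((2.64)·(1.16)) = 12.11/3.0624 = 3.955
Since Q = 3.955 > Kc = 1.0, the reaction proceeds reverse (toward reactants) to reach equilibrium.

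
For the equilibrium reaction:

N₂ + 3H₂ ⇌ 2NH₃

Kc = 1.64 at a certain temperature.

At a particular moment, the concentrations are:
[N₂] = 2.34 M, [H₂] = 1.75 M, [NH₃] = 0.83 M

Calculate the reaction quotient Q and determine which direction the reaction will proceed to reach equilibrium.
Q = 0.055, Q < K, reaction proceeds forward (toward products)

Q = ([NH₃]^2) / ([N₂] × [H₂]^3)
  = ((0.83)^2) / ((2.34)·(1.75)^3) = 0.6889/12.541 = 0.05493
Since Q = 0.05493 < Kc = 1.64, the reaction proceeds forward (toward products) to reach equilibrium.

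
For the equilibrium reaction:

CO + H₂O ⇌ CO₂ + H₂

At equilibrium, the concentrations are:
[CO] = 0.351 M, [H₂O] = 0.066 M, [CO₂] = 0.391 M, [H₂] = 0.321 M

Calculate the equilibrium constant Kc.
K_c = 5.4179

Kc = ([CO₂] × [H₂]) / ([CO] × [H₂O])
   = ((0.391)·(0.321)) / ((0.351)·(0.066))
   = 0.12551 / 0.023166 = 5.4179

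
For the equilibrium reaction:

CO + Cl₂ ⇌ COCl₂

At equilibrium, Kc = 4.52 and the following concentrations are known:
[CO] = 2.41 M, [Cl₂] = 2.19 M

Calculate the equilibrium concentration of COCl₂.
[COCl₂] = 23.8561 M

Kc = ([COCl₂]) / ([CO] × [Cl₂]) = 4.52
[COCl₂]^1 = Kc · (reactant terms)/(other product terms) = 4.52 · 5.2779 / 1 = 23.856
[COCl₂] = 23.8561 M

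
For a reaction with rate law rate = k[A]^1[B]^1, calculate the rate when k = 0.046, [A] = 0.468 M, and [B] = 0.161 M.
0.003466 M/s

rate = k·[A]^1·[B]^1 = 0.046·(0.468)^1·(0.161)^1 = 0.046·0.468·0.161 = 0.003466 M/s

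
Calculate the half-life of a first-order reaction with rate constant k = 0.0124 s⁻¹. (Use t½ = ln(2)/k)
55.90 s

t½ = ln(2)/k = 0.6931/0.0124 = 55.90 s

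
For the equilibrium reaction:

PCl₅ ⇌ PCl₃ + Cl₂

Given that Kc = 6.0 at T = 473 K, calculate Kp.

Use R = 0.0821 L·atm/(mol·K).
K_p = 232.9998

Δn = (moles gaseous products) − (moles gaseous reactants) = 1
T = 473 K; RT = 0.0821 × 473 = 38.8333
Kp = Kc·(RT)^Δn = 6.0 × (38.8333)^1 = 6.0 × 38.8333 = 232.9998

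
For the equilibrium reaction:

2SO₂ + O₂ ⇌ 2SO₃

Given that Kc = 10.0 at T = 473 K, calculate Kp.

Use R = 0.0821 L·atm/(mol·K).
K_p = 0.2575

Δn = (moles gaseous products) − (moles gaseous reactants) = -1
T = 473 K; RT = 0.0821 × 473 = 38.8333
Kp = Kc·(RT)^Δn = 10.0 × (38.8333)^-1 = 10.0 × 0.0257511 = 0.2575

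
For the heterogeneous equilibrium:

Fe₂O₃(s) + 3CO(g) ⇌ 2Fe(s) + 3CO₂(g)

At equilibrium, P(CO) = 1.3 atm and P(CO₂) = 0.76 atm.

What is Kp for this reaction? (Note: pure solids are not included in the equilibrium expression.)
K_p = 0.200

Solids (Fe₂O₃, Fe) are excluded.
Kp = P(CO₂)³/P(CO)³ = (0.76)³/(1.3)³ = 0.439/2.197 = 0.200.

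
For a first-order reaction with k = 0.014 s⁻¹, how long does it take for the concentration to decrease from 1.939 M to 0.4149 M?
110.14 s

From ln[A] = ln[A]₀ - k·t: t = ln([A]₀/[A])/k = ln(1.939/0.4149)/0.014 = ln(4.6734)/0.014 = 1.5419/0.014 = 110.14 s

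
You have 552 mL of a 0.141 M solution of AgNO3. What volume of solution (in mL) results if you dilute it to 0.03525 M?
Using M₁V₁ = M₂V₂:
0.141 × 552 = 0.03525 × V₂
V₂ = (0.141 × 552) / 0.03525 = 2208 mL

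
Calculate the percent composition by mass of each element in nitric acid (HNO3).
H: 1.60%, N: 22.23%, O: 76.17%

Molar mass of HNO3 = 63.02 g/mol
% H = (1 × 1.008) / 63.02 × 100% = 1.008 / 63.02 × 100% = 1.60%
% N = (1 × 14.01) / 63.02 × 100% = 14.01 / 63.02 × 100% = 22.23%
% O = (3 × 16.0) / 63.02 × 100% = 48 / 63.02 × 100% = 76.17%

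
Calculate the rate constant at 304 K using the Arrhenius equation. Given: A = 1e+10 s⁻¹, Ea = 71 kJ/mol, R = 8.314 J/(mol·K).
6.31e-03 s⁻¹

k = A·exp(-Ea/(R·T)) = 1e+10·exp(-71000/(8.314·304)) = 1e+10·exp(-28.0915) = 1e+10·6.3099e-13 = 6.31e-03 s⁻¹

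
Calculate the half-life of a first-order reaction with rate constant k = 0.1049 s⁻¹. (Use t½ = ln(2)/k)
6.61 s

t½ = ln(2)/k = 0.6931/0.1049 = 6.61 s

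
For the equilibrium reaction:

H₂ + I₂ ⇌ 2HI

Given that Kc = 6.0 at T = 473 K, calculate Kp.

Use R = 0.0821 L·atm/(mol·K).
K_p = 6.0000

Δn = (moles gaseous products) − (moles gaseous reactants) = 0
T = 473 K; RT = 0.0821 × 473 = 38.8333
Kp = Kc·(RT)^Δn = 6.0 × (38.8333)^0 = 6.0 × 1 = 6.0000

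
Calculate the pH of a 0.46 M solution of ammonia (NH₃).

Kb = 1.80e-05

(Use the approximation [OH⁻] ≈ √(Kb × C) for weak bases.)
pH = 11.46

[OH⁻] = √(Kb × C) = √(1.80e-05 × 0.46) = 2.8775e-03. pOH = 2.54, pH = 14 - pOH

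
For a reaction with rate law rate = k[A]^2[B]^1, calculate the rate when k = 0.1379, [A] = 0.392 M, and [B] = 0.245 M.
0.005192 M/s

rate = k·[A]^2·[B]^1 = 0.1379·(0.392)^2·(0.245)^1 = 0.1379·0.153664·0.245 = 0.005192 M/s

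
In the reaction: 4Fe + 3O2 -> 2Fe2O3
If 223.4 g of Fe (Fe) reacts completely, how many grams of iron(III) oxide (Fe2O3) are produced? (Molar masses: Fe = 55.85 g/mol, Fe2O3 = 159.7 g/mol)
Moles of Fe = 223.4 g ÷ 55.85 g/mol = 4 mol
Mole ratio: 2 mol Fe2O3 / 4 mol Fe
Moles of Fe2O3 = 4 × (2/4) = 2 mol
Mass of Fe2O3 = 2 mol × 159.7 g/mol = 319.4 g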